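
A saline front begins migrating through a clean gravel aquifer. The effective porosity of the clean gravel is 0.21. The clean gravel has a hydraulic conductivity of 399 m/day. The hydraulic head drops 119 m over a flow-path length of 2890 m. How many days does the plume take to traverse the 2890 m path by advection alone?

Hydraulic gradient i = Δh / L = 119 / 2890 = 0.04118.
Darcy flux q = K · i = 399.0 × 0.04118 = 16.43 m/day.
Seepage velocity v = q / n_e = 16.43 / 0.21 = 78.24 m/day.
Travel time t = L / v = 2890 / 78.24 = 36.94 days.

36.9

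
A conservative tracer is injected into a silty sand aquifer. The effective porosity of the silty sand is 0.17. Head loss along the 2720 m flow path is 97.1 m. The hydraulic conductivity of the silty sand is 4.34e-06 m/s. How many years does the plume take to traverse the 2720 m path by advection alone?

Convert K: 4.34e-06 m/s × 86400 = 0.3750 m/day.
Hydraulic gradient i = Δh / L = 97.1 / 2720 = 0.03570.
Darcy flux q = K · i = 0.3750 × 0.03570 = 0.01339 m/day.
Seepage velocity v = q / n_e = 0.01339 / 0.17 = 0.07874 m/day.
Travel time t = L / v = 2720 / 0.07874 = 34543 days = 94.57 years.

94.6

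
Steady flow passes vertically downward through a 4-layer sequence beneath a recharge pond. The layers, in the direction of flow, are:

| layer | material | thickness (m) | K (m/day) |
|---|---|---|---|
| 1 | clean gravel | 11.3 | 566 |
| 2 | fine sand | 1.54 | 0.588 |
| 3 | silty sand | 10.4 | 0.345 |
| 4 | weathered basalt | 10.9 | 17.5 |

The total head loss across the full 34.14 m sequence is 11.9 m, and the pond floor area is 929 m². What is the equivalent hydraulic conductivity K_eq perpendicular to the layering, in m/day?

1.02

Flow is perpendicular to layering, so the layers act in series and the equivalent K is the thickness-weighted harmonic mean.
Total thickness L = 11.3 + 1.54 + 10.4 + 10.9 = 34.14 m.
Σ(b_i/K_i) = 11.3/566 + 1.54/0.588 + 10.4/0.345 + 10.9/17.5 = 33.41 d.
K_eq = L / Σ(b_i/K_i) = 34.14 / 33.41 = 1.022 m/day.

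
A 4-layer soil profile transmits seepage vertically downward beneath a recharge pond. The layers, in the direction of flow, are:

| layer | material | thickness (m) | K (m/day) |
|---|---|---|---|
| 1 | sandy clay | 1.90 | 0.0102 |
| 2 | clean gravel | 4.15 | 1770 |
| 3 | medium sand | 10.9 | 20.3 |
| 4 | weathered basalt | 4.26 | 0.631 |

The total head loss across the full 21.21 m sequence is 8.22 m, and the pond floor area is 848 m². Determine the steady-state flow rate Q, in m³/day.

36.0

Flow is perpendicular to layering, so the layers act in series and the equivalent K is the thickness-weighted harmonic mean.
Total thickness L = 1.90 + 4.15 + 10.9 + 4.26 = 21.21 m.
Σ(b_i/K_i) = 1.90/0.0102 + 4.15/1770 + 10.9/20.3 + 4.26/0.631 = 193.6 d.
K_eq = L / Σ(b_i/K_i) = 21.21 / 193.6 = 0.1096 m/day.
Q = K_eq · A · (Δh/L) = 0.1096 × 848 × (8.22/21.21) = 36.01 m³/day.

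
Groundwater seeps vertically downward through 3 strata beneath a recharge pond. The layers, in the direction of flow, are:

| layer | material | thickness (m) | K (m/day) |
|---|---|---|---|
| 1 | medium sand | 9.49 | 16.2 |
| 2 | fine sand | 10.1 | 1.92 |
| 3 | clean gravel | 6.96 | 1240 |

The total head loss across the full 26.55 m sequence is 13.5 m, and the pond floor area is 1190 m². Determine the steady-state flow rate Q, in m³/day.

Flow is perpendicular to layering, so the layers act in series and the equivalent K is the thickness-weighted harmonic mean.
Total thickness L = 9.49 + 10.1 + 6.96 = 26.55 m.
Σ(b_i/K_i) = 9.49/16.2 + 10.1/1.92 + 6.96/1240 = 5.852 d.
K_eq = L / Σ(b_i/K_i) = 26.55 / 5.852 = 4.537 m/day.
Q = K_eq · A · (Δh/L) = 4.537 × 1190 × (13.5/26.55) = 2745 m³/day.

2750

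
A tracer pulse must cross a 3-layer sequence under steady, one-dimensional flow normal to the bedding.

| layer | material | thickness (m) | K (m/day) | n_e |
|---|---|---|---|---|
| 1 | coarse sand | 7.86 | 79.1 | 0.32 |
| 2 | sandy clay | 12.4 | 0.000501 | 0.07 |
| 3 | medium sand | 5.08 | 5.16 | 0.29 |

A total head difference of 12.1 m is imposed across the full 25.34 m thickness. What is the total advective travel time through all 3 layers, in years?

27.2

With flow normal to the layers, continuity requires the same specific discharge q through every layer.
Σ(b_i/K_i) = 7.86/79.1 + 12.4/0.000501 + 5.08/5.16 = 24752 d.
q = Δh / Σ(b_i/K_i) = 12.1 / 24752 = 0.0004889 m/day.
In each layer the seepage velocity is v_i = q/n_i, so the layer transit time is t_i = b_i·n_i / q:
  layer 1 (coarse sand): t_1 = 7.86 × 0.32 / 0.0004889 = 5145 d
  layer 2 (sandy clay): t_2 = 12.4 × 0.07 / 0.0004889 = 1776 d
  layer 3 (medium sand): t_3 = 5.08 × 0.29 / 0.0004889 = 3014 d
Total t = Σ t_i = 9934 days = 27.20 years.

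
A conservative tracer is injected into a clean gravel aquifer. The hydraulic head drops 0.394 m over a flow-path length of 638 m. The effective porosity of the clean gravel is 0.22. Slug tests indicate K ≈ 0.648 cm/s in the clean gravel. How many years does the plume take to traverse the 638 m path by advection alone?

Convert K: 0.648 cm/s × 864 = 559.9 m/day.
Hydraulic gradient i = Δh / L = 0.394 / 638 = 0.0006176.
Darcy flux q = K · i = 559.9 × 0.0006176 = 0.3458 m/day.
Seepage velocity v = q / n_e = 0.3458 / 0.22 = 1.572 m/day.
Travel time t = L / v = 638 / 1.572 = 406.0 days = 1.111 years.

1.11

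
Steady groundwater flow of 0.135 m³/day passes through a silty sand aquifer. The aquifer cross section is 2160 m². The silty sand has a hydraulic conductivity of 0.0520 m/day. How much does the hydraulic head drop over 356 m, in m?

0.428

From Q = K·A·i, i = Q / (K·A) = 0.135 / (0.05200 × 2160) = 0.001202.
Head loss Δh = i · L = 0.001202 × 356 = 0.4279 m.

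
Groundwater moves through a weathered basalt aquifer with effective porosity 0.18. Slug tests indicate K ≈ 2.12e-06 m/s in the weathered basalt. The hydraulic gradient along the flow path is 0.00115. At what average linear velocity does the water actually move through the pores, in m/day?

0.00117

Convert K: 2.12e-06 m/s × 86400 = 0.1832 m/day.
Hydraulic gradient i = 0.00115.
Darcy flux q = K · i = 0.1832 × 0.001150 = 0.0002106 m/day.
Seepage velocity v = q / n_e = 0.0002106 / 0.18 = 0.001170 m/day.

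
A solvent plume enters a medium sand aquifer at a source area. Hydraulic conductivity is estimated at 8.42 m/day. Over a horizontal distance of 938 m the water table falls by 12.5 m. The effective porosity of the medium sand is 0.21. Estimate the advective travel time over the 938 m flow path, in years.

4.81

Hydraulic gradient i = Δh / L = 12.5 / 938 = 0.01333.
Darcy flux q = K · i = 8.420 × 0.01333 = 0.1122 m/day.
Seepage velocity v = q / n_e = 0.1122 / 0.21 = 0.5343 m/day.
Travel time t = L / v = 938 / 0.5343 = 1756 days = 4.806 years.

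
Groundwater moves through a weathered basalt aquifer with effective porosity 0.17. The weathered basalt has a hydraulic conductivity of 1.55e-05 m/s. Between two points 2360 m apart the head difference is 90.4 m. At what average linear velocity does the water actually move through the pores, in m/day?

Convert K: 1.55e-05 m/s × 86400 = 1.339 m/day.
Hydraulic gradient i = Δh / L = 90.4 / 2360 = 0.03831.
Darcy flux q = K · i = 1.339 × 0.03831 = 0.05130 m/day.
Seepage velocity v = q / n_e = 0.05130 / 0.17 = 0.3018 m/day.

0.302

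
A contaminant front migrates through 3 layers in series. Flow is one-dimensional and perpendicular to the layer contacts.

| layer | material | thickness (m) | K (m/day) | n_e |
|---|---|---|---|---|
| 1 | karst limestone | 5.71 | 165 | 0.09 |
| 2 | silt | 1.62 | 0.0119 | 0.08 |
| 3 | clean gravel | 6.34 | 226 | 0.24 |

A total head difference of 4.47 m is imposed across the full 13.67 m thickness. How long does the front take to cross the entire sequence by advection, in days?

With flow normal to the layers, continuity requires the same specific discharge q through every layer.
Σ(b_i/K_i) = 5.71/165 + 1.62/0.0119 + 6.34/226 = 136.2 d.
q = Δh / Σ(b_i/K_i) = 4.47 / 136.2 = 0.03282 m/day.
In each layer the seepage velocity is v_i = q/n_i, so the layer transit time is t_i = b_i·n_i / q:
  layer 1 (karst limestone): t_1 = 5.71 × 0.09 / 0.03282 = 15.66 d
  layer 2 (silt): t_2 = 1.62 × 0.08 / 0.03282 = 3.949 d
  layer 3 (clean gravel): t_3 = 6.34 × 0.24 / 0.03282 = 46.36 d
Total t = Σ t_i = 65.97 days.

66.0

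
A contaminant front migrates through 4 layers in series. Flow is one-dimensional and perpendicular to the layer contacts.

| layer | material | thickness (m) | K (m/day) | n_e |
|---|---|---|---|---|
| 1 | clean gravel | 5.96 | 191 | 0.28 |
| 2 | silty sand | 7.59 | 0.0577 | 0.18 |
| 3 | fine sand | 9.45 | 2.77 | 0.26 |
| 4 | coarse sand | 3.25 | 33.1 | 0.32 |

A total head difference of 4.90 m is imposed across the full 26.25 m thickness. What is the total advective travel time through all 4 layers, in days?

180

With flow normal to the layers, continuity requires the same specific discharge q through every layer.
Σ(b_i/K_i) = 5.96/191 + 7.59/0.0577 + 9.45/2.77 + 3.25/33.1 = 135.1 d.
q = Δh / Σ(b_i/K_i) = 4.90 / 135.1 = 0.03627 m/day.
In each layer the seepage velocity is v_i = q/n_i, so the layer transit time is t_i = b_i·n_i / q:
  layer 1 (clean gravel): t_1 = 5.96 × 0.28 / 0.03627 = 46.01 d
  layer 2 (silty sand): t_2 = 7.59 × 0.18 / 0.03627 = 37.66 d
  layer 3 (fine sand): t_3 = 9.45 × 0.26 / 0.03627 = 67.73 d
  layer 4 (coarse sand): t_4 = 3.25 × 0.32 / 0.03627 = 28.67 d
Total t = Σ t_i = 180.1 days.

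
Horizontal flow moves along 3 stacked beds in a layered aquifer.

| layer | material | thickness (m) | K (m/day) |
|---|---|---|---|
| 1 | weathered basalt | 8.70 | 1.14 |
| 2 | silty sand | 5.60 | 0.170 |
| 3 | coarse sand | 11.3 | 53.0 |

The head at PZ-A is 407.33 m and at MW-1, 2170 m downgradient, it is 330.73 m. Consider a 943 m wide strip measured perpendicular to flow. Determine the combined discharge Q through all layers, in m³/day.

Flow is parallel to layering, so each bed carries its own Darcy discharge and the transmissivities add.
Σ(K_i·b_i) = 1.14×8.70 + 0.170×5.60 + 53.0×11.3 = 609.8 m²/day.
Hydraulic gradient i = (407.33 − 330.73) / 2170 = 76.6 / 2170 = 0.03530.
Q = Σ(K_i·b_i) · W · i = 609.8 × 943 × 0.03530 = 20298 m³/day.

20300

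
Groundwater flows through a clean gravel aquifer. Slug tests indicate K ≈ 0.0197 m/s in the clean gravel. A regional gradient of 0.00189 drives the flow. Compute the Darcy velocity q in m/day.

Convert K: 0.0197 m/s × 86400 = 1702 m/day.
Hydraulic gradient i = 0.00189.
Specific discharge q = K · i = 1702 × 0.001890 = 3.217 m/day.

3.22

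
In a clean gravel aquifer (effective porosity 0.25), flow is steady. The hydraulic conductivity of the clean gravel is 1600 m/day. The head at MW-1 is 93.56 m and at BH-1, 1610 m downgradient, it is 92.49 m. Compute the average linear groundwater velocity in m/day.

4.25

Hydraulic gradient i = (93.56 − 92.49) / 1610 = 1.07 / 1610 = 0.0006646.
Darcy flux q = K · i = 1600 × 0.0006646 = 1.063 m/day.
Seepage velocity v = q / n_e = 1.063 / 0.25 = 4.253 m/day.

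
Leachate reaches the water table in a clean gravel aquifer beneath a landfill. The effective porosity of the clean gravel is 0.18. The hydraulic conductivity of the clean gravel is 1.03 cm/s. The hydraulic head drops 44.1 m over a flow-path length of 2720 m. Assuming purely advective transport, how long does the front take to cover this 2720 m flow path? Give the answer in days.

33.9

Convert K: 1.03 cm/s × 864 = 889.9 m/day.
Hydraulic gradient i = Δh / L = 44.1 / 2720 = 0.01621.
Darcy flux q = K · i = 889.9 × 0.01621 = 14.43 m/day.
Seepage velocity v = q / n_e = 14.43 / 0.18 = 80.16 m/day.
Travel time t = L / v = 2720 / 80.16 = 33.93 days.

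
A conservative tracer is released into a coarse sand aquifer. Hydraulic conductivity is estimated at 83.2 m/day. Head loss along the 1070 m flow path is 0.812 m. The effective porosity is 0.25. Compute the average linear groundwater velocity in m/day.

0.253

Hydraulic gradient i = Δh / L = 0.812 / 1070 = 0.0007589.
Darcy flux q = K · i = 83.20 × 0.0007589 = 0.06314 m/day.
Seepage velocity v = q / n_e = 0.06314 / 0.25 = 0.2526 m/day.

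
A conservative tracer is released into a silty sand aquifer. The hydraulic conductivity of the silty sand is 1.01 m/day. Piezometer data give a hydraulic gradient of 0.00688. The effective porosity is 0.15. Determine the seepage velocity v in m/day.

0.0463

Hydraulic gradient i = 0.00688.
Darcy flux q = K · i = 1.010 × 0.006880 = 0.006949 m/day.
Seepage velocity v = q / n_e = 0.006949 / 0.15 = 0.04633 m/day.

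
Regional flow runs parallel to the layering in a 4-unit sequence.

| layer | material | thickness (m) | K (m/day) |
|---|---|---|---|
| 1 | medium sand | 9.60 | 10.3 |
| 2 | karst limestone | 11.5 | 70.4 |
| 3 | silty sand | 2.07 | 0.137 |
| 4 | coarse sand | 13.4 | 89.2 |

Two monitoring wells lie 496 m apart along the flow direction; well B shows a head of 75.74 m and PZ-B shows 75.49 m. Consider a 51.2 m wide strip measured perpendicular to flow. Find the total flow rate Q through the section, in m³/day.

Flow is parallel to layering, so each bed carries its own Darcy discharge and the transmissivities add.
Σ(K_i·b_i) = 10.3×9.60 + 70.4×11.5 + 0.137×2.07 + 89.2×13.4 = 2104 m²/day.
Hydraulic gradient i = (75.74 − 75.49) / 496 = 0.25 / 496 = 0.0005040.
Q = Σ(K_i·b_i) · W · i = 2104 × 51.2 × 0.0005040 = 54.30 m³/day.

54.3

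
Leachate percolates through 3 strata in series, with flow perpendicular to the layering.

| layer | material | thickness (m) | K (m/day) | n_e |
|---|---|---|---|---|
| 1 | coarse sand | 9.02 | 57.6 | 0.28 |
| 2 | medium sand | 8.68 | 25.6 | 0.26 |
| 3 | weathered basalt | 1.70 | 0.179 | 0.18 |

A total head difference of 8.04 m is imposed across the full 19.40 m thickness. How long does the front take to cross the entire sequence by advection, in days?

With flow normal to the layers, continuity requires the same specific discharge q through every layer.
Σ(b_i/K_i) = 9.02/57.6 + 8.68/25.6 + 1.70/0.179 = 9.993 d.
q = Δh / Σ(b_i/K_i) = 8.04 / 9.993 = 0.8046 m/day.
In each layer the seepage velocity is v_i = q/n_i, so the layer transit time is t_i = b_i·n_i / q:
  layer 1 (coarse sand): t_1 = 9.02 × 0.28 / 0.8046 = 3.139 d
  layer 2 (medium sand): t_2 = 8.68 × 0.26 / 0.8046 = 2.805 d
  layer 3 (weathered basalt): t_3 = 1.70 × 0.18 / 0.8046 = 0.3803 d
Total t = Σ t_i = 6.324 days.

6.32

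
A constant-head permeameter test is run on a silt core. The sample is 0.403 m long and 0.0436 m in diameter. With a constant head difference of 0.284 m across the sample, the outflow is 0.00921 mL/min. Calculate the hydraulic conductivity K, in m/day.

Cross-sectional area A = π·(d/2)² = π × (0.0436/2)² = 0.001493 m².
Convert discharge: 0.00921 mL/min = 1.535e-10 m³/s.
Darcy's law rearranged: K = Q·L / (A·Δh) = 1.535e-10 × 0.403 / (0.001493 × 0.284) = 1.459e-07 m/s = 0.01261 m/day.

0.0126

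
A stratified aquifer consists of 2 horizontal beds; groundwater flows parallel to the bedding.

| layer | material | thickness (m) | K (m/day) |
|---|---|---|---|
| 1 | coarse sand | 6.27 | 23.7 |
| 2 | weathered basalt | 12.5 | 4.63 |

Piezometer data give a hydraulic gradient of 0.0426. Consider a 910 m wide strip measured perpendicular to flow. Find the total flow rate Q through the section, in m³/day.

Flow is parallel to layering, so each bed carries its own Darcy discharge and the transmissivities add.
Σ(K_i·b_i) = 23.7×6.27 + 4.63×12.5 = 206.5 m²/day.
Hydraulic gradient i = 0.0426.
Q = Σ(K_i·b_i) · W · i = 206.5 × 910 × 0.04260 = 8004 m³/day.

8000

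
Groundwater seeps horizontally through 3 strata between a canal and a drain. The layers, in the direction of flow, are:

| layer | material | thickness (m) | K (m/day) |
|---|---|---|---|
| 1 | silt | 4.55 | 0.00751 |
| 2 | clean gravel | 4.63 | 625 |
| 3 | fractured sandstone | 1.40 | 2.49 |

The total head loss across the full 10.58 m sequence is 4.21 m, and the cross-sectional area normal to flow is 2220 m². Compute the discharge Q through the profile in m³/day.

15.4

Flow is perpendicular to layering, so the layers act in series and the equivalent K is the thickness-weighted harmonic mean.
Total thickness L = 4.55 + 4.63 + 1.40 = 10.58 m.
Σ(b_i/K_i) = 4.55/0.00751 + 4.63/625 + 1.40/2.49 = 606.4 d.
K_eq = L / Σ(b_i/K_i) = 10.58 / 606.4 = 0.01745 m/day.
Q = K_eq · A · (Δh/L) = 0.01745 × 2220 × (4.21/10.58) = 15.41 m³/day.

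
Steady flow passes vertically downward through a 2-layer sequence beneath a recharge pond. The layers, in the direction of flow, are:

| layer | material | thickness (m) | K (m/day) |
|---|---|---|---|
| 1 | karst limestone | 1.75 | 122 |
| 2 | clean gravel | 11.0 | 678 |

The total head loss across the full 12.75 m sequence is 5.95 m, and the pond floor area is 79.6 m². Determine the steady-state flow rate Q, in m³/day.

15500

Flow is perpendicular to layering, so the layers act in series and the equivalent K is the thickness-weighted harmonic mean.
Total thickness L = 1.75 + 11.0 = 12.75 m.
Σ(b_i/K_i) = 1.75/122 + 11.0/678 = 0.03057 d.
K_eq = L / Σ(b_i/K_i) = 12.75 / 0.03057 = 417.1 m/day.
Q = K_eq · A · (Δh/L) = 417.1 × 79.6 × (5.95/12.75) = 15494 m³/day.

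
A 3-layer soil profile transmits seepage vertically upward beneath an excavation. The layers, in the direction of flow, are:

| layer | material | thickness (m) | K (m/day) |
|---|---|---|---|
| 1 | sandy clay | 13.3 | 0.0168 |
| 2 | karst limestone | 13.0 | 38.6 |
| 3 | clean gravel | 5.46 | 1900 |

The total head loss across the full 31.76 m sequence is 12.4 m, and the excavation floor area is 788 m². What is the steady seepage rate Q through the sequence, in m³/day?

Flow is perpendicular to layering, so the layers act in series and the equivalent K is the thickness-weighted harmonic mean.
Total thickness L = 13.3 + 13.0 + 5.46 = 31.76 m.
Σ(b_i/K_i) = 13.3/0.0168 + 13.0/38.6 + 5.46/1900 = 792.0 d.
K_eq = L / Σ(b_i/K_i) = 31.76 / 792.0 = 0.04010 m/day.
Q = K_eq · A · (Δh/L) = 0.04010 × 788 × (12.4/31.76) = 12.34 m³/day.

12.3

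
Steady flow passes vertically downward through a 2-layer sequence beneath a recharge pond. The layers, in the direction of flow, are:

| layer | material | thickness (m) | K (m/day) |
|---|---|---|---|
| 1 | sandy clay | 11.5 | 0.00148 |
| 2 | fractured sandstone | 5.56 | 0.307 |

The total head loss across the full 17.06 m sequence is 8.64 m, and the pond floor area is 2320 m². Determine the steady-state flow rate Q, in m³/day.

2.57

Flow is perpendicular to layering, so the layers act in series and the equivalent K is the thickness-weighted harmonic mean.
Total thickness L = 11.5 + 5.56 = 17.06 m.
Σ(b_i/K_i) = 11.5/0.00148 + 5.56/0.307 = 7788 d.
K_eq = L / Σ(b_i/K_i) = 17.06 / 7788 = 0.002190 m/day.
Q = K_eq · A · (Δh/L) = 0.002190 × 2320 × (8.64/17.06) = 2.574 m³/day.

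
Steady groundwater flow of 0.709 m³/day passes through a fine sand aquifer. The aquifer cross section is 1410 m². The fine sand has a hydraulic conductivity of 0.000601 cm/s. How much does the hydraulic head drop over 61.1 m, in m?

Convert K: 0.000601 cm/s × 864 = 0.5193 m/day.
From Q = K·A·i, i = Q / (K·A) = 0.709 / (0.5193 × 1410) = 0.0009684.
Head loss Δh = i · L = 0.0009684 × 61.1 = 0.05917 m.

0.0592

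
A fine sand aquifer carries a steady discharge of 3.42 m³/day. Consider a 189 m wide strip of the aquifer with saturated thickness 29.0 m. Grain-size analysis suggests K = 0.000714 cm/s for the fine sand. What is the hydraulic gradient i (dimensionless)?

Convert K: 0.000714 cm/s × 864 = 0.6169 m/day.
Cross-sectional area A = 189 × 29.0 = 5481 m².
From Q = K·A·i, i = Q / (K·A) = 3.42 / (0.6169 × 5481) = 0.001011.

0.00101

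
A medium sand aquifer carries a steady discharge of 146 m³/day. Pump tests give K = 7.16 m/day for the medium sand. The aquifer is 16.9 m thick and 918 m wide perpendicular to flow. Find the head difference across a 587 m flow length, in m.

0.772

Cross-sectional area A = 918 × 16.9 = 15514 m².
From Q = K·A·i, i = Q / (K·A) = 146 / (7.160 × 15514) = 0.001314.
Head loss Δh = i · L = 0.001314 × 587 = 0.7715 m.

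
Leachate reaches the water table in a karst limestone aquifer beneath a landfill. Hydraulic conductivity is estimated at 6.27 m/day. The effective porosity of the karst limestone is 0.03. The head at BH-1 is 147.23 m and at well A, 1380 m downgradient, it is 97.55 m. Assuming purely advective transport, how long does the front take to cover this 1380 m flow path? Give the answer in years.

0.502

Hydraulic gradient i = (147.23 − 97.55) / 1380 = 49.68 / 1380 = 0.03600.
Darcy flux q = K · i = 6.270 × 0.03600 = 0.2257 m/day.
Seepage velocity v = q / n_e = 0.2257 / 0.03 = 7.524 m/day.
Travel time t = L / v = 1380 / 7.524 = 183.4 days = 0.5022 years.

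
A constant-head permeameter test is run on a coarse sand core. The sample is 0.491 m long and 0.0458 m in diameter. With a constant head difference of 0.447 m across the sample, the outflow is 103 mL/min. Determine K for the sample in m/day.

98.9

Cross-sectional area A = π·(d/2)² = π × (0.0458/2)² = 0.001647 m².
Convert discharge: 103 mL/min = 1.717e-06 m³/s.
Darcy's law rearranged: K = Q·L / (A·Δh) = 1.717e-06 × 0.491 / (0.001647 × 0.447) = 0.001145 m/s = 98.89 m/day.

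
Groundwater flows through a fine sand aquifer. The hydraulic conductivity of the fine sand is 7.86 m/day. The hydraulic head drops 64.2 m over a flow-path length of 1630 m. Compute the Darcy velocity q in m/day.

Hydraulic gradient i = Δh / L = 64.2 / 1630 = 0.03939.
Specific discharge q = K · i = 7.860 × 0.03939 = 0.3096 m/day.

0.310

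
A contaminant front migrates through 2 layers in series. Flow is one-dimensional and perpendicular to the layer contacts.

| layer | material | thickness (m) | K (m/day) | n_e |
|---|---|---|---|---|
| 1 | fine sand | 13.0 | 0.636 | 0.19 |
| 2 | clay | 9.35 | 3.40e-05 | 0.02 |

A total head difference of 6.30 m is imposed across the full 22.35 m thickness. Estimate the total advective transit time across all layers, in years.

With flow normal to the layers, continuity requires the same specific discharge q through every layer.
Σ(b_i/K_i) = 13.0/0.636 + 9.35/3.40e-05 = 2.750e+05 d.
q = Δh / Σ(b_i/K_i) = 6.30 / 2.750e+05 = 2.291e-05 m/day.
In each layer the seepage velocity is v_i = q/n_i, so the layer transit time is t_i = b_i·n_i / q:
  layer 1 (fine sand): t_1 = 13.0 × 0.19 / 2.291e-05 = 1.078e+05 d
  layer 2 (clay): t_2 = 9.35 × 0.02 / 2.291e-05 = 8163 d
Total t = Σ t_i = 1.160e+05 days = 317.6 years.

318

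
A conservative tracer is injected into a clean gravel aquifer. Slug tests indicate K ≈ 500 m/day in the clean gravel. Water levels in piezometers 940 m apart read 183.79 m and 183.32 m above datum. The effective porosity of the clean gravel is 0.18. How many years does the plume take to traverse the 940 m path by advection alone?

Hydraulic gradient i = (183.79 − 183.32) / 940 = 0.47 / 940 = 0.0005000.
Darcy flux q = K · i = 500.0 × 0.0005000 = 0.2500 m/day.
Seepage velocity v = q / n_e = 0.2500 / 0.18 = 1.389 m/day.
Travel time t = L / v = 940 / 1.389 = 676.8 days = 1.853 years.

1.85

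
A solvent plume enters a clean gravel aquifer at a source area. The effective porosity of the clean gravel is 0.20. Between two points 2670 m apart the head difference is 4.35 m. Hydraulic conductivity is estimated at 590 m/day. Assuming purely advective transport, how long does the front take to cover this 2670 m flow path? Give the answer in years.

1.52

Hydraulic gradient i = Δh / L = 4.35 / 2670 = 0.001629.
Darcy flux q = K · i = 590.0 × 0.001629 = 0.9612 m/day.
Seepage velocity v = q / n_e = 0.9612 / 0.20 = 4.806 m/day.
Travel time t = L / v = 2670 / 4.806 = 555.5 days = 1.521 years.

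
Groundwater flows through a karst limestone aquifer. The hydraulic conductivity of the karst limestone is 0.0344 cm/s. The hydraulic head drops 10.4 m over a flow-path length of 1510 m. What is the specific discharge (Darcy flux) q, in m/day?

0.205

Convert K: 0.0344 cm/s × 864 = 29.72 m/day.
Hydraulic gradient i = Δh / L = 10.4 / 1510 = 0.006887.
Specific discharge q = K · i = 29.72 × 0.006887 = 0.2047 m/day.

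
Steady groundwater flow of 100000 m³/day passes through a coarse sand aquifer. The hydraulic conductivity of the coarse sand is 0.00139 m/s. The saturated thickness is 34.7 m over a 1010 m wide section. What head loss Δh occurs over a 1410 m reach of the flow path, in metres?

33.5

Convert K: 0.00139 m/s × 86400 = 120.1 m/day.
Cross-sectional area A = 1010 × 34.7 = 35047 m².
From Q = K·A·i, i = Q / (K·A) = 100000 / (120.1 × 35047) = 0.02376.
Head loss Δh = i · L = 0.02376 × 1410 = 33.50 m.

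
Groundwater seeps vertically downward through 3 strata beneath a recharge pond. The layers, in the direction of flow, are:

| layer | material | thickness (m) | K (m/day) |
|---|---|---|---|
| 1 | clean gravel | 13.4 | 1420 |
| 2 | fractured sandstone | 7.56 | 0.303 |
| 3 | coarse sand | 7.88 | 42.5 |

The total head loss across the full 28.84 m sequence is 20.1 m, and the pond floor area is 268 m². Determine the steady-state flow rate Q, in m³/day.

214

Flow is perpendicular to layering, so the layers act in series and the equivalent K is the thickness-weighted harmonic mean.
Total thickness L = 13.4 + 7.56 + 7.88 = 28.84 m.
Σ(b_i/K_i) = 13.4/1420 + 7.56/0.303 + 7.88/42.5 = 25.15 d.
K_eq = L / Σ(b_i/K_i) = 28.84 / 25.15 = 1.147 m/day.
Q = K_eq · A · (Δh/L) = 1.147 × 268 × (20.1/28.84) = 214.2 m³/day.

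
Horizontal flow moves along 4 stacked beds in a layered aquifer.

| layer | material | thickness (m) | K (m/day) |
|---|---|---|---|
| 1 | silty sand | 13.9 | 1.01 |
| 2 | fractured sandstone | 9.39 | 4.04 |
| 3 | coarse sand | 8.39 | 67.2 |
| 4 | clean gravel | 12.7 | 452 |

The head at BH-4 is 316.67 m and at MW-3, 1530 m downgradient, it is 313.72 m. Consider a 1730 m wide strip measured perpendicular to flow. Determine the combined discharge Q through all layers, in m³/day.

Flow is parallel to layering, so each bed carries its own Darcy discharge and the transmissivities add.
Σ(K_i·b_i) = 1.01×13.9 + 4.04×9.39 + 67.2×8.39 + 452×12.7 = 6356 m²/day.
Hydraulic gradient i = (316.67 − 313.72) / 1530 = 2.95 / 1530 = 0.001928.
Q = Σ(K_i·b_i) · W · i = 6356 × 1730 × 0.001928 = 21202 m³/day.

21200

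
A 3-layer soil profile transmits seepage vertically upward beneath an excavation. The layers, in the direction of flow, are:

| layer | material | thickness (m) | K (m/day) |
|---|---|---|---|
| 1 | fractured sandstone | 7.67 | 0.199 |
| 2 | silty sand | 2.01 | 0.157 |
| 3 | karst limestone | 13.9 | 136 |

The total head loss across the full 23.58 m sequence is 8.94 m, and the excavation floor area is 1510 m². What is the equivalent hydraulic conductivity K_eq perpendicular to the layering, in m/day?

0.458

Flow is perpendicular to layering, so the layers act in series and the equivalent K is the thickness-weighted harmonic mean.
Total thickness L = 7.67 + 2.01 + 13.9 = 23.58 m.
Σ(b_i/K_i) = 7.67/0.199 + 2.01/0.157 + 13.9/136 = 51.45 d.
K_eq = L / Σ(b_i/K_i) = 23.58 / 51.45 = 0.4583 m/day.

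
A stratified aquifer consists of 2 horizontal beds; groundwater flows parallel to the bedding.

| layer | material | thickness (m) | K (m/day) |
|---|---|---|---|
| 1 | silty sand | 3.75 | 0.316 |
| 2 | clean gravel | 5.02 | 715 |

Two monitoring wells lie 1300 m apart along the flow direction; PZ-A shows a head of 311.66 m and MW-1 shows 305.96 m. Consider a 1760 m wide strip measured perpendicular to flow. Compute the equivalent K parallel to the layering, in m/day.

Flow is parallel to layering, so each bed carries its own Darcy discharge and the transmissivities add.
Σ(K_i·b_i) = 0.316×3.75 + 715×5.02 = 3590 m²/day.
Total thickness b = 8.770 m, so K_eq = Σ(K_i·b_i)/b = 409.4 m/day.

409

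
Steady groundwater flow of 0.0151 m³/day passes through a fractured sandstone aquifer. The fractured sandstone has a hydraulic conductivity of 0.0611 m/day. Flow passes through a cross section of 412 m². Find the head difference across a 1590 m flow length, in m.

0.954

From Q = K·A·i, i = Q / (K·A) = 0.0151 / (0.06110 × 412.0) = 0.0005998.
Head loss Δh = i · L = 0.0005998 × 1590 = 0.9538 m.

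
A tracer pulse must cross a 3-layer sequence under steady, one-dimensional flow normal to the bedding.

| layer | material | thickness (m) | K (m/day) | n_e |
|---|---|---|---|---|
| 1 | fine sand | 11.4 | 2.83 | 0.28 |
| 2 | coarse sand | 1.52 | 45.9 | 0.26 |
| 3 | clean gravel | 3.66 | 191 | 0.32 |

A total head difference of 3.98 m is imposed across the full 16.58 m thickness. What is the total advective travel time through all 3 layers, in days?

4.88

With flow normal to the layers, continuity requires the same specific discharge q through every layer.
Σ(b_i/K_i) = 11.4/2.83 + 1.52/45.9 + 3.66/191 = 4.081 d.
q = Δh / Σ(b_i/K_i) = 3.98 / 4.081 = 0.9754 m/day.
In each layer the seepage velocity is v_i = q/n_i, so the layer transit time is t_i = b_i·n_i / q:
  layer 1 (fine sand): t_1 = 11.4 × 0.28 / 0.9754 = 3.273 d
  layer 2 (coarse sand): t_2 = 1.52 × 0.26 / 0.9754 = 0.4052 d
  layer 3 (clean gravel): t_3 = 3.66 × 0.32 / 0.9754 = 1.201 d
Total t = Σ t_i = 4.879 days.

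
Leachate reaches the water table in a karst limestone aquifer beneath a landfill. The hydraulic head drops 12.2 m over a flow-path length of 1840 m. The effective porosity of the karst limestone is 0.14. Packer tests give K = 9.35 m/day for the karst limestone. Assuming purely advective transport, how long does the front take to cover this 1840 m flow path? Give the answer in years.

11.4

Hydraulic gradient i = Δh / L = 12.2 / 1840 = 0.006630.
Darcy flux q = K · i = 9.350 × 0.006630 = 0.06199 m/day.
Seepage velocity v = q / n_e = 0.06199 / 0.14 = 0.4428 m/day.
Travel time t = L / v = 1840 / 0.4428 = 4155 days = 11.38 years.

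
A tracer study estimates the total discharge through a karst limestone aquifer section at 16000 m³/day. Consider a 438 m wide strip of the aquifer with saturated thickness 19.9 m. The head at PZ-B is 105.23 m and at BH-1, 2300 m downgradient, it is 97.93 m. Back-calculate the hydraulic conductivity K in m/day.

Cross-sectional area A = 438 × 19.9 = 8716 m².
Hydraulic gradient i = (105.23 − 97.93) / 2300 = 7.3 / 2300 = 0.003174.
From Q = K·A·i, K = Q / (A·i) = 16000 / (8716 × 0.003174) = 578.4 m/day.

578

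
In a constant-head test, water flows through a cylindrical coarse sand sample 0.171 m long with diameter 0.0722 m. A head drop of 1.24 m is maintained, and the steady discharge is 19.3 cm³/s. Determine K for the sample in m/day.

56.2

Cross-sectional area A = π·(d/2)² = π × (0.0722/2)² = 0.004094 m².
Convert discharge: 19.3 cm³/s = 1.930e-05 m³/s.
Darcy's law rearranged: K = Q·L / (A·Δh) = 1.930e-05 × 0.171 / (0.004094 × 1.24) = 0.0006501 m/s = 56.17 m/day.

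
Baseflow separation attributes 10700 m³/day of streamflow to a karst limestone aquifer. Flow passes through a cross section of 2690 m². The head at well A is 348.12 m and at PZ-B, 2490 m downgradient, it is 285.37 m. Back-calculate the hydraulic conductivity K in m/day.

Hydraulic gradient i = (348.12 − 285.37) / 2490 = 62.75 / 2490 = 0.02520.
From Q = K·A·i, K = Q / (A·i) = 10700 / (2690 × 0.02520) = 157.8 m/day.

158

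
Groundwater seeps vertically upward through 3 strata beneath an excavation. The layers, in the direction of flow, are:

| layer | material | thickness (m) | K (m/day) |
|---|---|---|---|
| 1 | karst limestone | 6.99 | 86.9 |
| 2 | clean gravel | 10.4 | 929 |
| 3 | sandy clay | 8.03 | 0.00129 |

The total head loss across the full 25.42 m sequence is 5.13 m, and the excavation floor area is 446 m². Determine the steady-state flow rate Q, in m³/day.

Flow is perpendicular to layering, so the layers act in series and the equivalent K is the thickness-weighted harmonic mean.
Total thickness L = 6.99 + 10.4 + 8.03 = 25.42 m.
Σ(b_i/K_i) = 6.99/86.9 + 10.4/929 + 8.03/0.00129 = 6225 d.
K_eq = L / Σ(b_i/K_i) = 25.42 / 6225 = 0.004084 m/day.
Q = K_eq · A · (Δh/L) = 0.004084 × 446 × (5.13/25.42) = 0.3676 m³/day.

0.368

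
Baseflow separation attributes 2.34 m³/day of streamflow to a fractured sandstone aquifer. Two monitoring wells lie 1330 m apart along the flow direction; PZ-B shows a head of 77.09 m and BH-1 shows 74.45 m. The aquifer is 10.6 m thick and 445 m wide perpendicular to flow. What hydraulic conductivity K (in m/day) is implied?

0.250

Cross-sectional area A = 445 × 10.6 = 4717 m².
Hydraulic gradient i = (77.09 − 74.45) / 1330 = 2.64 / 1330 = 0.001985.
From Q = K·A·i, K = Q / (A·i) = 2.34 / (4717 × 0.001985) = 0.2499 m/day.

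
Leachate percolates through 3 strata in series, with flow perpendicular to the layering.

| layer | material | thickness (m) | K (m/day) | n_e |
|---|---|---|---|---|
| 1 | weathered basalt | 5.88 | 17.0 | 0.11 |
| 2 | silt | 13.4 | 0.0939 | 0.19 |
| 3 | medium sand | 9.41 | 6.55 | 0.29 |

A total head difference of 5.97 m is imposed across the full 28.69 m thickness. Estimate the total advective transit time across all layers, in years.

With flow normal to the layers, continuity requires the same specific discharge q through every layer.
Σ(b_i/K_i) = 5.88/17.0 + 13.4/0.0939 + 9.41/6.55 = 144.5 d.
q = Δh / Σ(b_i/K_i) = 5.97 / 144.5 = 0.04132 m/day.
In each layer the seepage velocity is v_i = q/n_i, so the layer transit time is t_i = b_i·n_i / q:
  layer 1 (weathered basalt): t_1 = 5.88 × 0.11 / 0.04132 = 15.65 d
  layer 2 (silt): t_2 = 13.4 × 0.19 / 0.04132 = 61.62 d
  layer 3 (medium sand): t_3 = 9.41 × 0.29 / 0.04132 = 66.05 d
Total t = Σ t_i = 143.3 days = 0.3924 years.

0.392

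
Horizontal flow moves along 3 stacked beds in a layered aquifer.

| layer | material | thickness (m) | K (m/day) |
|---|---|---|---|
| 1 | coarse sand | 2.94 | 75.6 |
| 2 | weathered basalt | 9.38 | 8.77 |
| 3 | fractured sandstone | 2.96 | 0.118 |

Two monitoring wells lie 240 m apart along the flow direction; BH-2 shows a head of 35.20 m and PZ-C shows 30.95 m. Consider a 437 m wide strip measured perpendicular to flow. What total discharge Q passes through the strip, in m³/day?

Flow is parallel to layering, so each bed carries its own Darcy discharge and the transmissivities add.
Σ(K_i·b_i) = 75.6×2.94 + 8.77×9.38 + 0.118×2.96 = 304.9 m²/day.
Hydraulic gradient i = (35.20 − 30.95) / 240 = 4.25 / 240 = 0.01771.
Q = Σ(K_i·b_i) · W · i = 304.9 × 437 × 0.01771 = 2359 m³/day.

2360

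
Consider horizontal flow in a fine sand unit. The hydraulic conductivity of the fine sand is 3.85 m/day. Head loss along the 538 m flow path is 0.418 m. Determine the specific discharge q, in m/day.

Hydraulic gradient i = Δh / L = 0.418 / 538 = 0.0007770.
Specific discharge q = K · i = 3.850 × 0.0007770 = 0.002991 m/day.

0.00299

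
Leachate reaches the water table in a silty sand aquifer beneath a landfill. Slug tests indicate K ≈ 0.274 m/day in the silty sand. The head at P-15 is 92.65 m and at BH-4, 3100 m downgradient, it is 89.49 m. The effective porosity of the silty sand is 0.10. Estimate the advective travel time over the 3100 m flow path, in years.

3040

Hydraulic gradient i = (92.65 − 89.49) / 3100 = 3.16 / 3100 = 0.001019.
Darcy flux q = K · i = 0.2740 × 0.001019 = 0.0002793 m/day.
Seepage velocity v = q / n_e = 0.0002793 / 0.10 = 0.002793 m/day.
Travel time t = L / v = 3100 / 0.002793 = 1.110e+06 days = 3039 years.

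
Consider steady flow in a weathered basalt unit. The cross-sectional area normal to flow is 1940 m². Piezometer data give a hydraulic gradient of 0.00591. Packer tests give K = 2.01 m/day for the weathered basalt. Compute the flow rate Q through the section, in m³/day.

23.0

Hydraulic gradient i = 0.00591.
Darcy's law: Q = K · A · i = 2.010 × 1940 × 0.005910 = 23.05 m³/day.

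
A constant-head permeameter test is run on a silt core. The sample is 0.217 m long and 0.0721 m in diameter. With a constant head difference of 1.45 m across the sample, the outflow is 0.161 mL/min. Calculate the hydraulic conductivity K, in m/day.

0.00850

Cross-sectional area A = π·(d/2)² = π × (0.0721/2)² = 0.004083 m².
Convert discharge: 0.161 mL/min = 2.683e-09 m³/s.
Darcy's law rearranged: K = Q·L / (A·Δh) = 2.683e-09 × 0.217 / (0.004083 × 1.45) = 9.836e-08 m/s = 0.008498 m/day.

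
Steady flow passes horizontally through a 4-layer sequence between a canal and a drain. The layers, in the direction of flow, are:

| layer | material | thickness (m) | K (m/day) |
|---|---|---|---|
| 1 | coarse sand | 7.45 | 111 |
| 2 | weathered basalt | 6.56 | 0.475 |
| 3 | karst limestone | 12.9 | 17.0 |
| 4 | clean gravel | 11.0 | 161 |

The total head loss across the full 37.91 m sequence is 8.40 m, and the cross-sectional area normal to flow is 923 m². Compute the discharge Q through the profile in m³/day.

Flow is perpendicular to layering, so the layers act in series and the equivalent K is the thickness-weighted harmonic mean.
Total thickness L = 7.45 + 6.56 + 12.9 + 11.0 = 37.91 m.
Σ(b_i/K_i) = 7.45/111 + 6.56/0.475 + 12.9/17.0 + 11.0/161 = 14.70 d.
K_eq = L / Σ(b_i/K_i) = 37.91 / 14.70 = 2.578 m/day.
Q = K_eq · A · (Δh/L) = 2.578 × 923 × (8.40/37.91) = 527.3 m³/day.

527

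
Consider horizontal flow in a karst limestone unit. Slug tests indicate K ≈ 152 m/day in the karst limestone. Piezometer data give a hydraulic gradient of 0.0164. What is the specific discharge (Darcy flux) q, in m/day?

2.49

Hydraulic gradient i = 0.0164.
Specific discharge q = K · i = 152.0 × 0.01640 = 2.493 m/day.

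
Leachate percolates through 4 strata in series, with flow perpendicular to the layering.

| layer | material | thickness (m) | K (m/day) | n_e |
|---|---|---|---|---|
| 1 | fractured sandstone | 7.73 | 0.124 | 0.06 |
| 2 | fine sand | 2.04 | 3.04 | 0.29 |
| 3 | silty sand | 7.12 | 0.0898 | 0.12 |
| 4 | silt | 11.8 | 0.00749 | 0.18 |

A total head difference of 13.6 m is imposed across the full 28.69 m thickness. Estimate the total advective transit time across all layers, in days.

With flow normal to the layers, continuity requires the same specific discharge q through every layer.
Σ(b_i/K_i) = 7.73/0.124 + 2.04/3.04 + 7.12/0.0898 + 11.8/0.00749 = 1718 d.
q = Δh / Σ(b_i/K_i) = 13.6 / 1718 = 0.007917 m/day.
In each layer the seepage velocity is v_i = q/n_i, so the layer transit time is t_i = b_i·n_i / q:
  layer 1 (fractured sandstone): t_1 = 7.73 × 0.06 / 0.007917 = 58.58 d
  layer 2 (fine sand): t_2 = 2.04 × 0.29 / 0.007917 = 74.72 d
  layer 3 (silty sand): t_3 = 7.12 × 0.12 / 0.007917 = 107.9 d
  layer 4 (silt): t_4 = 11.8 × 0.18 / 0.007917 = 268.3 d
Total t = Σ t_i = 509.5 days.

509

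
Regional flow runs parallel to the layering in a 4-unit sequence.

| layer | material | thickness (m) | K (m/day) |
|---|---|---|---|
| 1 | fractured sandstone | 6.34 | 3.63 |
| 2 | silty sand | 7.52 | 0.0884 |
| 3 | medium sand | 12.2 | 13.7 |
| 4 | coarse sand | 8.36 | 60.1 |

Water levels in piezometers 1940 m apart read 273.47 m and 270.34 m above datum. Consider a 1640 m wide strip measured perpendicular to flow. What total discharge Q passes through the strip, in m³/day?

1830

Flow is parallel to layering, so each bed carries its own Darcy discharge and the transmissivities add.
Σ(K_i·b_i) = 3.63×6.34 + 0.0884×7.52 + 13.7×12.2 + 60.1×8.36 = 693.3 m²/day.
Hydraulic gradient i = (273.47 − 270.34) / 1940 = 3.13 / 1940 = 0.001613.
Q = Σ(K_i·b_i) · W · i = 693.3 × 1640 × 0.001613 = 1834 m³/day.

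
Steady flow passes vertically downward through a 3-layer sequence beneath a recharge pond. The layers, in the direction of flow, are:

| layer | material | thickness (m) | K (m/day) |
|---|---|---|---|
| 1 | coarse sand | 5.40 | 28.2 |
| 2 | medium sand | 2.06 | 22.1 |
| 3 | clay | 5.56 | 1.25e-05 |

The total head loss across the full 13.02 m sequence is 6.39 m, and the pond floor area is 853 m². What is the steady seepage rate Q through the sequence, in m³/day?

0.0123

Flow is perpendicular to layering, so the layers act in series and the equivalent K is the thickness-weighted harmonic mean.
Total thickness L = 5.40 + 2.06 + 5.56 = 13.02 m.
Σ(b_i/K_i) = 5.40/28.2 + 2.06/22.1 + 5.56/1.25e-05 = 4.448e+05 d.
K_eq = L / Σ(b_i/K_i) = 13.02 / 4.448e+05 = 2.927e-05 m/day.
Q = K_eq · A · (Δh/L) = 2.927e-05 × 853 × (6.39/13.02) = 0.01225 m³/day.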